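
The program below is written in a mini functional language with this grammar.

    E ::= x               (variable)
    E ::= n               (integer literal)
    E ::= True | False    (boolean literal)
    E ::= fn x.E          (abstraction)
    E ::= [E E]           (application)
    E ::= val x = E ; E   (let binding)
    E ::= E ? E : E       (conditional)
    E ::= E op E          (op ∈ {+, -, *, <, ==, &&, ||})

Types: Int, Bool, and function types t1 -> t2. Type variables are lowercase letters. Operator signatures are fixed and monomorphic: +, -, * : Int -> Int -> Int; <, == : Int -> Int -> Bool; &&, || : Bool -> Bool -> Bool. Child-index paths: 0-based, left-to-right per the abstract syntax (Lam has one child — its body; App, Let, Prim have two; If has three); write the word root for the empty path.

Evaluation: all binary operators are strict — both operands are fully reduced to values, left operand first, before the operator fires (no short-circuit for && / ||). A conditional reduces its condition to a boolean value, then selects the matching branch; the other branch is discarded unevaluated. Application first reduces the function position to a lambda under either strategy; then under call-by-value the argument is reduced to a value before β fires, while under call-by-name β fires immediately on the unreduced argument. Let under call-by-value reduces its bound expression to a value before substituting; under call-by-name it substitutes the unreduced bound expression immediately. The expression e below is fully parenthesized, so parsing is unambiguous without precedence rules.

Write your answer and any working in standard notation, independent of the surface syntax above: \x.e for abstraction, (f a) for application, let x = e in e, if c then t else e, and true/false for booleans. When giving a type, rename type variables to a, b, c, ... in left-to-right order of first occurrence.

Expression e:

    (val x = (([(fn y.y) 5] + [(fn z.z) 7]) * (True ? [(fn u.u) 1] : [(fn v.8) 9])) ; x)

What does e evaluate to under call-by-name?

Answer: 12

Derivation:
step 0: (let x = ((((\y.y) 5) + ((\z.z) 7)) * (if true then ((\u.u) 1) else ((\v.8) 9))) in x)
step 1: [let@root] ((((\y.y) 5) + ((\z.z) 7)) * (if true then ((\u.u) 1) else ((\v.8) 9)))
step 2: [beta@0.0] ((5 + ((\z.z) 7)) * (if true then ((\u.u) 1) else ((\v.8) 9)))
step 3: [beta@0.1] ((5 + 7) * (if true then ((\u.u) 1) else ((\v.8) 9)))
step 4: [delta@0] (12 * (if true then ((\u.u) 1) else ((\v.8) 9)))
step 5: [if@1] (12 * ((\u.u) 1))
step 6: [beta@1] (12 * 1)
step 7: [delta@root] 12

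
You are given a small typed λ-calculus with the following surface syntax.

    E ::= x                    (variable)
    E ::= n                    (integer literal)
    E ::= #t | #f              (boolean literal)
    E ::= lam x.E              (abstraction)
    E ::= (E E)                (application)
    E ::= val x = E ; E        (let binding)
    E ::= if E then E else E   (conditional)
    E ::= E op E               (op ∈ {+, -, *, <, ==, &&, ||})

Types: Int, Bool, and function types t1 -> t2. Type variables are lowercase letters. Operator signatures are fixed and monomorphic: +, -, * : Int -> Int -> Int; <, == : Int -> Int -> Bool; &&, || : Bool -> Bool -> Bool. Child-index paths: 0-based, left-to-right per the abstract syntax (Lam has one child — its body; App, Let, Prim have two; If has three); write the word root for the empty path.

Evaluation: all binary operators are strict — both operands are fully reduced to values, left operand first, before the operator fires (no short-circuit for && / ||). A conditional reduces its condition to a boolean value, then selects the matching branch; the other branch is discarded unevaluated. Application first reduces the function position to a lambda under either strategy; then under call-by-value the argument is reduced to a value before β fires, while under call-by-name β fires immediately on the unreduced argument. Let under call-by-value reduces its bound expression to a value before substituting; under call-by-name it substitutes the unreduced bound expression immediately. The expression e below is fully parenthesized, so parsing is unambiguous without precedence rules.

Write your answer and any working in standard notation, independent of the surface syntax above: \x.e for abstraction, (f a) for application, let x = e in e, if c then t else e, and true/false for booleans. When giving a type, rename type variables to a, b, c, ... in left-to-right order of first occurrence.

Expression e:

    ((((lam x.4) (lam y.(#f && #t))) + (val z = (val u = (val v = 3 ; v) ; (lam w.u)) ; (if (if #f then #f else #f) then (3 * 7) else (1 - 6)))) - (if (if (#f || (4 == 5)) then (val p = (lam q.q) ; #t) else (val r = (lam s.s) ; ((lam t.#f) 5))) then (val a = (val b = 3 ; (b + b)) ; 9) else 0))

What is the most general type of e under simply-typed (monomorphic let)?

Answer: Int

Derivation:
\x._ : a -> Int
  unify Bool ~ Bool
  unify Bool ~ Bool
\y._ : b -> Bool
  unify a -> Int ~ (b -> Bool) -> c
  unify a ~ b -> Bool
  unify Int ~ c
_ _ : Int
  unify Int ~ Int
let v : Int
v : Int
let u : Int
u : Int
\w._ : d -> Int
let z : d -> Int
  unify Bool ~ Bool
  unify Bool ~ Bool
  unify Bool ~ Bool
  unify Int ~ Int
  unify Int ~ Int
  unify Int ~ Int
  unify Int ~ Int
  unify Int ~ Int
  unify Int ~ Int
  unify Int ~ Int
  unify Bool ~ Bool
  unify Int ~ Int
  unify Int ~ Int
  unify Bool ~ Bool
  unify Bool ~ Bool
q : e
\q._ : e -> e
let p : e -> e
s : f
\s._ : f -> f
let r : f -> f
\t._ : g -> Bool
  unify g -> Bool ~ Int -> h
  unify g ~ Int
  unify Bool ~ h
_ _ : Bool
  unify Bool ~ Bool
  unify Bool ~ Bool
let b : Int
b : Int
  unify Int ~ Int
b : Int
  unify Int ~ Int
let a : Int
  unify Int ~ Int
  unify Int ~ Int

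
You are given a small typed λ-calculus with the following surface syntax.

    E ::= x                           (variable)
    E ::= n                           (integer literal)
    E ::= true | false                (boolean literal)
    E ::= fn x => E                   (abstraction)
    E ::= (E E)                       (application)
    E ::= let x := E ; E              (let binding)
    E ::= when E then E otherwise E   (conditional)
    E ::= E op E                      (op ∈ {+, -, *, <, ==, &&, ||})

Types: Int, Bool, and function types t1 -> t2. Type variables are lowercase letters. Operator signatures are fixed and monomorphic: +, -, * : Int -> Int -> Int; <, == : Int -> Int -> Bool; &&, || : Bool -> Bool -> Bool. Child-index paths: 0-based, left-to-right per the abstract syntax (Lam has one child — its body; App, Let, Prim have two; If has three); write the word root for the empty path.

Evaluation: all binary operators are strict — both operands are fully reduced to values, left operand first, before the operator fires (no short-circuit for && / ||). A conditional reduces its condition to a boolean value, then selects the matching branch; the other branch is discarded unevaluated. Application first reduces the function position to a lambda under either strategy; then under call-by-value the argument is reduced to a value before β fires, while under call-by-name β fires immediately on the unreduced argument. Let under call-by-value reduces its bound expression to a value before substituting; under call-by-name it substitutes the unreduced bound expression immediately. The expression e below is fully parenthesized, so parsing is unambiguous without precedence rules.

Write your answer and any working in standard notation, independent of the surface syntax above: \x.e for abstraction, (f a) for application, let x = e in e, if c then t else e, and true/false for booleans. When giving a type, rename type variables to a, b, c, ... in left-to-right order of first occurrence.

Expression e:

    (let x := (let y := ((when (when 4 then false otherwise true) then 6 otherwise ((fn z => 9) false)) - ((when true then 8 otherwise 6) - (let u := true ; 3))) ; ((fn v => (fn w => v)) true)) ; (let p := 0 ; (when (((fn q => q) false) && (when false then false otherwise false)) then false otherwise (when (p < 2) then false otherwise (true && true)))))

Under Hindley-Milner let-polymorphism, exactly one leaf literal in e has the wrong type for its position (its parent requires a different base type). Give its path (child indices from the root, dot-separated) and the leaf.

Answer: 0.0.0.0.0 : 4

Derivation:
  unify Int ~ Bool
  FAIL: mismatch Int ~ Bool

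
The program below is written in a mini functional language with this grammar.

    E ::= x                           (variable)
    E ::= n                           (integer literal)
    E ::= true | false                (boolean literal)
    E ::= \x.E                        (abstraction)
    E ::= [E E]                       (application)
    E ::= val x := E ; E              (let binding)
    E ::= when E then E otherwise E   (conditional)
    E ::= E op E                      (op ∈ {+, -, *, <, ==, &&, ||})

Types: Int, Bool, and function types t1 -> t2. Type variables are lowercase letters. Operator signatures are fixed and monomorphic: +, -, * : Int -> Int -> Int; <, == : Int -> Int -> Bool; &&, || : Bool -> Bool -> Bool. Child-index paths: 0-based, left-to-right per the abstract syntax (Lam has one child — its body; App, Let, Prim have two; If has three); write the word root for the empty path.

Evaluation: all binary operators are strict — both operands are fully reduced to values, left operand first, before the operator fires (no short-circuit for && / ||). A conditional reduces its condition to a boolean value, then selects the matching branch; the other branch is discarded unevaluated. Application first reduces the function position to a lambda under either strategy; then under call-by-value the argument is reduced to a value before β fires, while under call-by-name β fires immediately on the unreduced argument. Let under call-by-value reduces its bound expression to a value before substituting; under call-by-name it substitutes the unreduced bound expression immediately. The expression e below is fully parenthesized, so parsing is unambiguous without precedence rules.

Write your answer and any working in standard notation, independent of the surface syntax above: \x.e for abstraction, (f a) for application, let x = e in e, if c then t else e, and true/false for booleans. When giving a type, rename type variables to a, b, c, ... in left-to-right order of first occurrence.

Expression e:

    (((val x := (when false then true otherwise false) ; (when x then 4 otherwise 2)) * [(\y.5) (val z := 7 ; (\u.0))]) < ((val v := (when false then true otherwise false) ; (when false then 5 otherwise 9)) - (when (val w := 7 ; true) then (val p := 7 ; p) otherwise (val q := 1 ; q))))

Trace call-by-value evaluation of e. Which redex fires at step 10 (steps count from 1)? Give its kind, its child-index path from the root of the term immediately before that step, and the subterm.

Trace:
step 0: (((let x = (if false then true else false) in (if x then 4 else 2)) * ((\y.5) (let z = 7 in (\u.0)))) < ((let v = (if false then true else false) in (if false then 5 else 9)) - (if (let w = 7 in true) then (let p = 7 in p) else (let q = 1 in q))))
step 1: [if@0.0.0] (((let x = false in (if x then 4 else 2)) * ((\y.5) (let z = 7 in (\u.0)))) < ((let v = (if false then true else false) in (if false then 5 else 9)) - (if (let w = 7 in true) then (let p = 7 in p) else (let q = 1 in q))))
step 2: [let@0.0] (((if false then 4 else 2) * ((\y.5) (let z = 7 in (\u.0)))) < ((let v = (if false then true else false) in (if false then 5 else 9)) - (if (let w = 7 in true) then (let p = 7 in p) else (let q = 1 in q))))
step 3: [if@0.0] ((2 * ((\y.5) (let z = 7 in (\u.0)))) < ((let v = (if false then true else false) in (if false then 5 else 9)) - (if (let w = 7 in true) then (let p = 7 in p) else (let q = 1 in q))))
step 4: [let@0.1.1] ((2 * ((\y.5) (\u.0))) < ((let v = (if false then true else false) in (if false then 5 else 9)) - (if (let w = 7 in true) then (let p = 7 in p) else (let q = 1 in q))))
step 5: [beta@0.1] ((2 * 5) < ((let v = (if false then true else false) in (if false then 5 else 9)) - (if (let w = 7 in true) then (let p = 7 in p) else (let q = 1 in q))))
step 6: [delta@0] (10 < ((let v = (if false then true else false) in (if false then 5 else 9)) - (if (let w = 7 in true) then (let p = 7 in p) else (let q = 1 in q))))
step 7: [if@1.0.0] (10 < ((let v = false in (if false then 5 else 9)) - (if (let w = 7 in true) then (let p = 7 in p) else (let q = 1 in q))))
step 8: [let@1.0] (10 < ((if false then 5 else 9) - (if (let w = 7 in true) then (let p = 7 in p) else (let q = 1 in q))))
step 9: [if@1.0] (10 < (9 - (if (let w = 7 in true) then (let p = 7 in p) else (let q = 1 in q))))
step 10: [let@1.1.0] (10 < (9 - (if true then (let p = 7 in p) else (let q = 1 in q))))

Answer: let at 1.1.0 : (let w = 7 in true)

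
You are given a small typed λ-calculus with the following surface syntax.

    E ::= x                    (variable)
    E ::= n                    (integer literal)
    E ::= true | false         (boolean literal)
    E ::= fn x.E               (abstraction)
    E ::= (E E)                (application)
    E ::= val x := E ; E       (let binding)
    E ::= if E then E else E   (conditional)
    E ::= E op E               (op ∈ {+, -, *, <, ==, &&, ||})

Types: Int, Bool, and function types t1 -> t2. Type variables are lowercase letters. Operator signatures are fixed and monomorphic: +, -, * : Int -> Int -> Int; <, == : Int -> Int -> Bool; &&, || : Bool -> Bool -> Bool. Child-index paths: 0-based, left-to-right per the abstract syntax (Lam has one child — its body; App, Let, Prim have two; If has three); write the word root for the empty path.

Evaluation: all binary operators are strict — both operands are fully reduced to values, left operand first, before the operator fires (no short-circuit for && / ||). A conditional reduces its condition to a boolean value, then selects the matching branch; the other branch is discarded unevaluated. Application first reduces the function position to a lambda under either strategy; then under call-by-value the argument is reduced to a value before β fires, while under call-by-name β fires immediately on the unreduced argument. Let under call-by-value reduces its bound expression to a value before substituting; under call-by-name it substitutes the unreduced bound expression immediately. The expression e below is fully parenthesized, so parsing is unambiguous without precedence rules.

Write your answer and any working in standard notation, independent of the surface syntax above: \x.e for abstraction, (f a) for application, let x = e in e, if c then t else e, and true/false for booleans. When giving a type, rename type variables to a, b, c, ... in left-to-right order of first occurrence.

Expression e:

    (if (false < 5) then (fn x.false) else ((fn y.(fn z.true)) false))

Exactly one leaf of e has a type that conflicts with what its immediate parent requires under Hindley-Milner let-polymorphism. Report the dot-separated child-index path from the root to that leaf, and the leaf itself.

Trace:
  unify Bool ~ Int
  FAIL: mismatch Bool ~ Int

Answer: 0.0 : false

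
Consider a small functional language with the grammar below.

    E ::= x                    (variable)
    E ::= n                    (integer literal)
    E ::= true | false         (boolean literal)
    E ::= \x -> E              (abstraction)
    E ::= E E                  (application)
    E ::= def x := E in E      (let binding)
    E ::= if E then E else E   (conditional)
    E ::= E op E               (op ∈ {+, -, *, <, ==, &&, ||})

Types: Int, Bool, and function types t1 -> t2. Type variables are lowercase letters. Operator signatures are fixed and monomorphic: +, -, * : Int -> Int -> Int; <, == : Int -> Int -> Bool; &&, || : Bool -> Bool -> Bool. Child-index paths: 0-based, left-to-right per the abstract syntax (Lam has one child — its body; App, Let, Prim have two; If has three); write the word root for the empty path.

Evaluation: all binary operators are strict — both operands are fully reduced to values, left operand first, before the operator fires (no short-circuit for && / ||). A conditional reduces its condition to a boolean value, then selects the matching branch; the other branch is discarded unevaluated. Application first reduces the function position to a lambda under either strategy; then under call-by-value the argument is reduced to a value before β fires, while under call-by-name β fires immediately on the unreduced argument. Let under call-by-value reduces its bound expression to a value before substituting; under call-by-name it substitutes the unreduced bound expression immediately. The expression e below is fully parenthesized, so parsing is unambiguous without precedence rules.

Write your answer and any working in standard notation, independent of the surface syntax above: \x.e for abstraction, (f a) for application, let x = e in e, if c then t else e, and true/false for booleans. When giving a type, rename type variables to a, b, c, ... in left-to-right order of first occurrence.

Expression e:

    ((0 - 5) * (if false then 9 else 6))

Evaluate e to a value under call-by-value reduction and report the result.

Trace:
step 0: ((0 - 5) * (if false then 9 else 6))
step 1: [delta@0] (-5 * (if false then 9 else 6))
step 2: [if@1] (-5 * 6)
step 3: [delta@root] -30

Answer: -30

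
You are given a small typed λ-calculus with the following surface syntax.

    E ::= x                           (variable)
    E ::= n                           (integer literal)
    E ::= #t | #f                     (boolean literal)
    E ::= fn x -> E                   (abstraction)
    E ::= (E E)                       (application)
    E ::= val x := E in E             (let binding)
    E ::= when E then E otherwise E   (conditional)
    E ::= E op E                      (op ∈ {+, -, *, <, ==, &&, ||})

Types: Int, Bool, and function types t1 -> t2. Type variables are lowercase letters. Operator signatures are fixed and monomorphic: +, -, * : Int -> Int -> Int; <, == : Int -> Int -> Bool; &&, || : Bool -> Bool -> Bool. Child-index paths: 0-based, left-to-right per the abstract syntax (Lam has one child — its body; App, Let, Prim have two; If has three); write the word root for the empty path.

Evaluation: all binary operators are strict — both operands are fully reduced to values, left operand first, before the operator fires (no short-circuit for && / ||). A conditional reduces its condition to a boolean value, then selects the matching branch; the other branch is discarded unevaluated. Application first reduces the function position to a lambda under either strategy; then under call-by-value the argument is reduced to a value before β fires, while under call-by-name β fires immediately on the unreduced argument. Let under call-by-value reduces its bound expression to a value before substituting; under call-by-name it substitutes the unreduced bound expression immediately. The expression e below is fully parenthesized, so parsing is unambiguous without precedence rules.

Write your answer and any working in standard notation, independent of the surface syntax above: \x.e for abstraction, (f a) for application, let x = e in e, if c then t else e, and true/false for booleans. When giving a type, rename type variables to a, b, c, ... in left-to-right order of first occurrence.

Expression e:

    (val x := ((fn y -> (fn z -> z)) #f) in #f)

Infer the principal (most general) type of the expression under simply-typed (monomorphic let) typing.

Answer: Bool

Derivation:
z : b
\z._ : b -> b
\y._ : a -> b -> b
  unify a -> b -> b ~ Bool -> c
  unify a ~ Bool
  unify b -> b ~ c
_ _ : b -> b
let x : b -> b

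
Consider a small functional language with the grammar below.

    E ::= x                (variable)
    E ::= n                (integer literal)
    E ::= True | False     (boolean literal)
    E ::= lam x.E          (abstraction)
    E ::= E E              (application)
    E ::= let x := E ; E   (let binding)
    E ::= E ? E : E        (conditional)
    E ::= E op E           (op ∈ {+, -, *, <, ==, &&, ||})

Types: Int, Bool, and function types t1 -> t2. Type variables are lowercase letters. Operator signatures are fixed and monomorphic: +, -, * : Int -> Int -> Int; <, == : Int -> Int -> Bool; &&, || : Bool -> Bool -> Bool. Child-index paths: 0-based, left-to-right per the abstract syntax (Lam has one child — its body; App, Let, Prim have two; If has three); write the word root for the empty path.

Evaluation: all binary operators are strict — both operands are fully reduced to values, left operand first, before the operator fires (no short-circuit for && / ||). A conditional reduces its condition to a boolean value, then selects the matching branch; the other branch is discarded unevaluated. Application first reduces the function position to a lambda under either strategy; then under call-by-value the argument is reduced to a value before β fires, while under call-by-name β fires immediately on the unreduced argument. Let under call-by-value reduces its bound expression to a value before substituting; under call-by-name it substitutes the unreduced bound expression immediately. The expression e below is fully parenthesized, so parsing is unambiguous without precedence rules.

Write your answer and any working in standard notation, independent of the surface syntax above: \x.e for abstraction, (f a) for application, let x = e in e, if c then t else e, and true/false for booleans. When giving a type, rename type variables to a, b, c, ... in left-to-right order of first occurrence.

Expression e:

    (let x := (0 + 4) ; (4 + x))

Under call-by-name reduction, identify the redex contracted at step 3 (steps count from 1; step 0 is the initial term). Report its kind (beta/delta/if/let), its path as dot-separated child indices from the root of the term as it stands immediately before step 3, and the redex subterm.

Answer: delta at root : (4 + 4)

Derivation:
step 0: (let x = (0 + 4) in (4 + x))
step 1: [let@root] (4 + (0 + 4))
step 2: [delta@1] (4 + 4)
step 3: [delta@root] 8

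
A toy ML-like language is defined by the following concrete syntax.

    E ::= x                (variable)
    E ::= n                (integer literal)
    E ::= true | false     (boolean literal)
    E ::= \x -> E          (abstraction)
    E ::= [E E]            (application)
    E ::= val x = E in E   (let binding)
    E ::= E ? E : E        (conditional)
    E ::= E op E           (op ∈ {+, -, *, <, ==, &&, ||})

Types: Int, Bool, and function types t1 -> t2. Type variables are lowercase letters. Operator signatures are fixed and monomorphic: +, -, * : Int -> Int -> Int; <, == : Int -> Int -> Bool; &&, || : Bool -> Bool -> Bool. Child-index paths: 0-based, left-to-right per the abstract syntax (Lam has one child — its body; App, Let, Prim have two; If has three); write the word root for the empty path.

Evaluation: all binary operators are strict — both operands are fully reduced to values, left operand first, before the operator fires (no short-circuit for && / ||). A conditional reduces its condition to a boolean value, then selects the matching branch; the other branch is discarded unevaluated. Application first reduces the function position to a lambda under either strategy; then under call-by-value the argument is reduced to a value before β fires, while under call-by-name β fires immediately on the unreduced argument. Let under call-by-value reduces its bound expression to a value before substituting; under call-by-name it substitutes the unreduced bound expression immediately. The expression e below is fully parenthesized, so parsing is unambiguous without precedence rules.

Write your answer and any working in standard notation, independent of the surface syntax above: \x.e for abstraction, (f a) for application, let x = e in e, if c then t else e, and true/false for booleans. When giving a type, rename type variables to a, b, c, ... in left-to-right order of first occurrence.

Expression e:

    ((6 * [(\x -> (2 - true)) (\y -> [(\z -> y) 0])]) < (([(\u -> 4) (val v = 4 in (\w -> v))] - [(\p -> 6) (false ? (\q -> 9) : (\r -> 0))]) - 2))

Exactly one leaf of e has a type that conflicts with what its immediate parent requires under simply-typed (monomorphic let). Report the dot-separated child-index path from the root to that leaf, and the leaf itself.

Working:
  unify Int ~ Int
  unify Int ~ Int
  unify Bool ~ Int
  FAIL: mismatch Bool ~ Int

Answer: 0.1.0.0.1 : true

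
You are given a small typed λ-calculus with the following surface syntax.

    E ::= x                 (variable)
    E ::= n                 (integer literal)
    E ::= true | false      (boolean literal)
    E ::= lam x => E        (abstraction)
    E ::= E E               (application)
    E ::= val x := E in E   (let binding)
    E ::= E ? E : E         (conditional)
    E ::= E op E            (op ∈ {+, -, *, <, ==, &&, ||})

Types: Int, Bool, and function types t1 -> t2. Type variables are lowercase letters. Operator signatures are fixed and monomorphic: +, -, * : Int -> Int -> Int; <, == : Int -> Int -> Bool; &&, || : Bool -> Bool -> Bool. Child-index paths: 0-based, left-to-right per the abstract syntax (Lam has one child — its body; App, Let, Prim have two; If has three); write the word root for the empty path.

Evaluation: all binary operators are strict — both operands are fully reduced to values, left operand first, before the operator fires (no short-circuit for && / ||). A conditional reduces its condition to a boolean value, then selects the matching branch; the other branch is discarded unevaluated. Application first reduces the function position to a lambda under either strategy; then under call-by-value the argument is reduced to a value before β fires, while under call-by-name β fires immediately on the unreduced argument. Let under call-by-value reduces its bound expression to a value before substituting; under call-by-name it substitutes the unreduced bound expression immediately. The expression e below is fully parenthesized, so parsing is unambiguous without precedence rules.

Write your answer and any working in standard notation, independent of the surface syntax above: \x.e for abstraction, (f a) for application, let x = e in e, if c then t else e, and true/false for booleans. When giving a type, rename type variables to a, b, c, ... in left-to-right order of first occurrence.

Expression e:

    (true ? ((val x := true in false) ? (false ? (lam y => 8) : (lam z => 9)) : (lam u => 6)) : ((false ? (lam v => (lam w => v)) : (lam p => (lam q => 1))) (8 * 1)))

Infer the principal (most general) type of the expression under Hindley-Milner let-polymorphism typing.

Answer: a -> Int

Working:
  unify Bool ~ Bool
let x : Bool
  unify Bool ~ Bool
  unify Bool ~ Bool
\y._ : a -> Int
\z._ : b -> Int
  unify a -> Int ~ b -> Int
  unify a ~ b
  unify Int ~ Int
\u._ : c -> Int
  unify b -> Int ~ c -> Int
  unify b ~ c
  unify Int ~ Int
  unify Bool ~ Bool
v : d
\w._ : e -> d
\v._ : d -> e -> d
\q._ : g -> Int
\p._ : f -> g -> Int
  unify d -> e -> d ~ f -> g -> Int
  unify d ~ f
  unify e -> f ~ g -> Int
  unify e ~ g
  unify f ~ Int
  unify Int ~ Int
  unify Int ~ Int
  unify Int -> g -> Int ~ Int -> h
  unify Int ~ Int
  unify g -> Int ~ h
_ _ : g -> Int
  unify c -> Int ~ g -> Int
  unify c ~ g
  unify Int ~ Int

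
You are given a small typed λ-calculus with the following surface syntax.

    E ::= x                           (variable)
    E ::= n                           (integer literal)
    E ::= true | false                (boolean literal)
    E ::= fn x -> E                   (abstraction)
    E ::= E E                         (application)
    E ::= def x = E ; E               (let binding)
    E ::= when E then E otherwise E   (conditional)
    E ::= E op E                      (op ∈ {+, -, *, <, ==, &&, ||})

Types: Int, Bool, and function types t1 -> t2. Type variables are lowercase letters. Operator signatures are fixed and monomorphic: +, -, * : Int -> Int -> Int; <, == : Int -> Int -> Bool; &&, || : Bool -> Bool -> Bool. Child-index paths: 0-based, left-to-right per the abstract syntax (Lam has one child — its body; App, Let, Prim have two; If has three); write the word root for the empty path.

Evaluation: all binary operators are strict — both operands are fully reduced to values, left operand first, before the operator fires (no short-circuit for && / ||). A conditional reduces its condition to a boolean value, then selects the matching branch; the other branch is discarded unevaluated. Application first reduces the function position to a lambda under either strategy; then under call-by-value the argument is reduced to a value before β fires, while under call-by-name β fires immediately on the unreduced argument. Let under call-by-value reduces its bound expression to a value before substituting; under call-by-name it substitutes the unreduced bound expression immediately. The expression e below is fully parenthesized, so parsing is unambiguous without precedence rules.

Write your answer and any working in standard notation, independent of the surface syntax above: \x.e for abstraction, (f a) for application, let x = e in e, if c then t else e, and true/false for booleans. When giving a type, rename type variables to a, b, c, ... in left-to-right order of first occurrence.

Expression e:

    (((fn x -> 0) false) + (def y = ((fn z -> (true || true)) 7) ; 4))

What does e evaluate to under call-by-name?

Derivation:
step 0: (((\x.0) false) + (let y = ((\z.(true || true)) 7) in 4))
step 1: [beta@0] (0 + (let y = ((\z.(true || true)) 7) in 4))
step 2: [let@1] (0 + 4)
step 3: [delta@root] 4

Answer: 4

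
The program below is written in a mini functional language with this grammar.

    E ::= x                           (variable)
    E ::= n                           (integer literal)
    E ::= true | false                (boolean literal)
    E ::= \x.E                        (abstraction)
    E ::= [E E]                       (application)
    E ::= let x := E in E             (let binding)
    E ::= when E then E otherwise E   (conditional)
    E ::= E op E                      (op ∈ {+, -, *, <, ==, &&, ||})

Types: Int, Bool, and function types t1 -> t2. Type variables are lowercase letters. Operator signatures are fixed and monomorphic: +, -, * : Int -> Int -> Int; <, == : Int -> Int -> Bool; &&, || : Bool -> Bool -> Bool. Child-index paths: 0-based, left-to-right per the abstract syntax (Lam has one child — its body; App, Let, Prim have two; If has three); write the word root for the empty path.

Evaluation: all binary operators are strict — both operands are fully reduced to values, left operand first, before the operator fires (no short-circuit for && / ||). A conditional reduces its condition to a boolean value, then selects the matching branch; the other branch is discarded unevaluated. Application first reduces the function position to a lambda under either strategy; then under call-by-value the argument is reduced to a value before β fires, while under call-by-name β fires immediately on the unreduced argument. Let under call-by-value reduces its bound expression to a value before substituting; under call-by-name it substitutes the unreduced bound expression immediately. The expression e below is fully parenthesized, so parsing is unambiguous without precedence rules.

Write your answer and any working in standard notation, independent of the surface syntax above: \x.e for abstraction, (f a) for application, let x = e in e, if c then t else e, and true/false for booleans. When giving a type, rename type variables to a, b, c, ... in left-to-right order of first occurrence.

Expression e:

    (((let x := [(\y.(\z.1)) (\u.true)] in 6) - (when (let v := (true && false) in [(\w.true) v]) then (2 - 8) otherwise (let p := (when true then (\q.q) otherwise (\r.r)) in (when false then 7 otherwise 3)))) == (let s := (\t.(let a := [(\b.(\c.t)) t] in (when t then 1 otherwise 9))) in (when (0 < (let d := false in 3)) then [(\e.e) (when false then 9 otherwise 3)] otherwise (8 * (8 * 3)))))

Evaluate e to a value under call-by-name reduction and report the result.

Answer: false

Derivation:
step 0: (((let x = ((\y.(\z.1)) (\u.true)) in 6) - (if (let v = (true && false) in ((\w.true) v)) then (2 - 8) else (let p = (if true then (\q.q) else (\r.r)) in (if false then 7 else 3)))) == (let s = (\t.(let a = ((\b.(\c.t)) t) in (if t then 1 else 9))) in (if (0 < (let d = false in 3)) then ((\e.e) (if false then 9 else 3)) else (8 * (8 * 3)))))
step 1: [let@0.0] ((6 - (if (let v = (true && false) in ((\w.true) v)) then (2 - 8) else (let p = (if true then (\q.q) else (\r.r)) in (if false then 7 else 3)))) == (let s = (\t.(let a = ((\b.(\c.t)) t) in (if t then 1 else 9))) in (if (0 < (let d = false in 3)) then ((\e.e) (if false then 9 else 3)) else (8 * (8 * 3)))))
step 2: [let@0.1.0] ((6 - (if ((\w.true) (true && false)) then (2 - 8) else (let p = (if true then (\q.q) else (\r.r)) in (if false then 7 else 3)))) == (let s = (\t.(let a = ((\b.(\c.t)) t) in (if t then 1 else 9))) in (if (0 < (let d = false in 3)) then ((\e.e) (if false then 9 else 3)) else (8 * (8 * 3)))))
step 3: [beta@0.1.0] ((6 - (if true then (2 - 8) else (let p = (if true then (\q.q) else (\r.r)) in (if false then 7 else 3)))) == (let s = (\t.(let a = ((\b.(\c.t)) t) in (if t then 1 else 9))) in (if (0 < (let d = false in 3)) then ((\e.e) (if false then 9 else 3)) else (8 * (8 * 3)))))
step 4: [if@0.1] ((6 - (2 - 8)) == (let s = (\t.(let a = ((\b.(\c.t)) t) in (if t then 1 else 9))) in (if (0 < (let d = false in 3)) then ((\e.e) (if false then 9 else 3)) else (8 * (8 * 3)))))
step 5: [delta@0.1] ((6 - -6) == (let s = (\t.(let a = ((\b.(\c.t)) t) in (if t then 1 else 9))) in (if (0 < (let d = false in 3)) then ((\e.e) (if false then 9 else 3)) else (8 * (8 * 3)))))
step 6: [delta@0] (12 == (let s = (\t.(let a = ((\b.(\c.t)) t) in (if t then 1 else 9))) in (if (0 < (let d = false in 3)) then ((\e.e) (if false then 9 else 3)) else (8 * (8 * 3)))))
step 7: [let@1] (12 == (if (0 < (let d = false in 3)) then ((\e.e) (if false then 9 else 3)) else (8 * (8 * 3))))
step 8: [let@1.0.1] (12 == (if (0 < 3) then ((\e.e) (if false then 9 else 3)) else (8 * (8 * 3))))
step 9: [delta@1.0] (12 == (if true then ((\e.e) (if false then 9 else 3)) else (8 * (8 * 3))))
step 10: [if@1] (12 == ((\e.e) (if false then 9 else 3)))
step 11: [beta@1] (12 == (if false then 9 else 3))
step 12: [if@1] (12 == 3)
step 13: [delta@root] false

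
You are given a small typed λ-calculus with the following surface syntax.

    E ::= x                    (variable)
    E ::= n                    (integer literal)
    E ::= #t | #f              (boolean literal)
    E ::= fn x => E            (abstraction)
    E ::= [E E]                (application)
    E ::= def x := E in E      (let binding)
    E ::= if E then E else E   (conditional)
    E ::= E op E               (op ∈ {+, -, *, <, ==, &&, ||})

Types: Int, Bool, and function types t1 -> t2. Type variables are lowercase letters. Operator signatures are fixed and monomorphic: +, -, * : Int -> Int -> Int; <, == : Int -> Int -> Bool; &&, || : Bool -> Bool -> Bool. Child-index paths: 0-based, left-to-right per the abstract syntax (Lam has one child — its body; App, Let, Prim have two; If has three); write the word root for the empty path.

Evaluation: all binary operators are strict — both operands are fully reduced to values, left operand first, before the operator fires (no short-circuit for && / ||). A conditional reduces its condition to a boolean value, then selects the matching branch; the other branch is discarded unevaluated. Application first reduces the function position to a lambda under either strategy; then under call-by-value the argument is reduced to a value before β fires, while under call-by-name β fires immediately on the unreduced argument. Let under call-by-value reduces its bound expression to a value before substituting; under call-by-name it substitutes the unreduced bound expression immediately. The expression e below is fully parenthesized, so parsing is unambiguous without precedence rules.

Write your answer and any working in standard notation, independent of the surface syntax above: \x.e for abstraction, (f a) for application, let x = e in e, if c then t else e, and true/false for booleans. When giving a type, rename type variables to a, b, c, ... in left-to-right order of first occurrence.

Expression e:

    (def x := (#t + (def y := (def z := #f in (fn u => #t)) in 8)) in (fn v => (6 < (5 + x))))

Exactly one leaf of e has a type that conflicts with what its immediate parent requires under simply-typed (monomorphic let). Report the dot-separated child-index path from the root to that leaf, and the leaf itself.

Answer: 0.0 : true

Working:
  unify Bool ~ Int
  FAIL: mismatch Bool ~ Int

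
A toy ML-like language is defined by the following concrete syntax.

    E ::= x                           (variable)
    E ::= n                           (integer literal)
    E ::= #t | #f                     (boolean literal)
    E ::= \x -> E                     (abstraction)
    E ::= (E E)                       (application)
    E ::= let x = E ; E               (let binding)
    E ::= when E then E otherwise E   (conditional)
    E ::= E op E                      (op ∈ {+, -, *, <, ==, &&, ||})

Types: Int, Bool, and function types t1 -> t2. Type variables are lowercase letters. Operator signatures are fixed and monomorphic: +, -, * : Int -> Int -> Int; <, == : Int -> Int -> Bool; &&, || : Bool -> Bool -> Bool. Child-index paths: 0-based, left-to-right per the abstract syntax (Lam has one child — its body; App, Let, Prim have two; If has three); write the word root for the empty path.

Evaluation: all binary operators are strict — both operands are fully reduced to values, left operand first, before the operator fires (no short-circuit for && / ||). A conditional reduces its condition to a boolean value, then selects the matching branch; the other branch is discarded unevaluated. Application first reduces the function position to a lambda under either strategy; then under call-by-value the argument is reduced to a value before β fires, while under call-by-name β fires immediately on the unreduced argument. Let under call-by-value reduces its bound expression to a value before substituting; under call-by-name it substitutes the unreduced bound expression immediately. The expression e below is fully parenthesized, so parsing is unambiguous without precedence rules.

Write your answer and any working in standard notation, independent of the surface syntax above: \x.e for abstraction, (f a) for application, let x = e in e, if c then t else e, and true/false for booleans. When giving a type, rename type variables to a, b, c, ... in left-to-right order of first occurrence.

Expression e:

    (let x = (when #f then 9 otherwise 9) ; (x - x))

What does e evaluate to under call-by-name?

Trace:
step 0: (let x = (if false then 9 else 9) in (x - x))
step 1: [let@root] ((if false then 9 else 9) - (if false then 9 else 9))
step 2: [if@0] (9 - (if false then 9 else 9))
step 3: [if@1] (9 - 9)
step 4: [delta@root] 0

Answer: 0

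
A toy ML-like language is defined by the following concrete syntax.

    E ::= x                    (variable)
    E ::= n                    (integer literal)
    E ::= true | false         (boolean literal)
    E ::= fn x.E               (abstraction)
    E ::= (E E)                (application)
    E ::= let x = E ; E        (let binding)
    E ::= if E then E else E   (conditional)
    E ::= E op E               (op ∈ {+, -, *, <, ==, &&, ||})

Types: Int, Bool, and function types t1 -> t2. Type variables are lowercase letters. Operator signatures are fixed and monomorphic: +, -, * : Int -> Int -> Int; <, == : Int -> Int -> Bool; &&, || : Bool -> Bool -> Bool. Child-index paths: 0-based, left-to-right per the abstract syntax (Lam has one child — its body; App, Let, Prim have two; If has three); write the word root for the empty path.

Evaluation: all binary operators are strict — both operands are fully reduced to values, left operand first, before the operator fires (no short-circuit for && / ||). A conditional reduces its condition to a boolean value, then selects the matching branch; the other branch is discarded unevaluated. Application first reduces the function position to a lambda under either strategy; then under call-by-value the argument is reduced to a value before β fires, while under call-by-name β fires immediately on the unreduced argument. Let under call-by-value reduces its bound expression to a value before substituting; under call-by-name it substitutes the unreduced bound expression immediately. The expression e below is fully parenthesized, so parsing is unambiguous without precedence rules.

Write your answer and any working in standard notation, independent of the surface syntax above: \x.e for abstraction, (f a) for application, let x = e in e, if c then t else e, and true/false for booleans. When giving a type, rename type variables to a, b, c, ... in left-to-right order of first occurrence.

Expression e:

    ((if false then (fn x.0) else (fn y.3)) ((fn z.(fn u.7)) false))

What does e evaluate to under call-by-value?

Answer: 3

Derivation:
step 0: ((if false then (\x.0) else (\y.3)) ((\z.(\u.7)) false))
step 1: [if@0] ((\y.3) ((\z.(\u.7)) false))
step 2: [beta@1] ((\y.3) (\u.7))
step 3: [beta@root] 3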